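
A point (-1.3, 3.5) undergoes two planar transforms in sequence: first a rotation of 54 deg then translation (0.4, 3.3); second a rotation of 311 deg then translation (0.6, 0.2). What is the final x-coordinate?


After transform 1:
x1 = cos(54)*-1.3 - sin(54)*3.5 + 0.4 = -3.1957
y1 = sin(54)*-1.3 + cos(54)*3.5 + 3.3 = 4.3055
After transform 2:
x2 = cos(311)*-3.1957 - sin(311)*4.3055 + 0.6
= 1.7529


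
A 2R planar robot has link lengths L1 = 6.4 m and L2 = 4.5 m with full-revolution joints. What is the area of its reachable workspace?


r_max = L1 + L2 = 10.9 m
r_min = |L1 - L2| = 1.9 m
Area = pi*(r_max^2 - r_min^2)
= pi*(118.81 - 3.61)
= pi * 115.2
= 361.9115 m^2


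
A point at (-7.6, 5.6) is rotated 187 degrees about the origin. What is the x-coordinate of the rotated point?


x' = x*cos(theta) - y*sin(theta)
cos(187 deg) = -0.9925, sin(187 deg) = -0.1219
x' = -7.6 * -0.9925 - 5.6 * -0.1219
= 7.5434 - -0.6825
= 8.2258


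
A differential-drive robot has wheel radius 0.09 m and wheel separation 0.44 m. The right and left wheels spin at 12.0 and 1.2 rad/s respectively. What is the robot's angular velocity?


vR = r*wR = 0.09*12.0 = 1.08 m/s
vL = r*wL = 0.09*1.2 = 0.108 m/s
v = (vR+vL)/2 = 0.594 m/s
omega = (vR-vL)/L = 2.2091 rad/s
angular velocity = 2.2091 rad/s


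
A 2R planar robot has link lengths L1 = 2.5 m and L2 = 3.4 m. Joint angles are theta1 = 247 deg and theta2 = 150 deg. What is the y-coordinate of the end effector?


Convert angles to radians: theta1 = 4.311, theta2 = 2.618
y = L1*sin(theta1) + L2*sin(theta1+theta2)
y = -2.3013 + 2.0462
y = -0.2551


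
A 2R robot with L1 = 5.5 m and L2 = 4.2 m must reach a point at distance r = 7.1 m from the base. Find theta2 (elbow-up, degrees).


cos(theta2) = (r^2 - L1^2 - L2^2) / (2*L1*L2)
cos(theta2) = (50.41 - 30.25 - 17.64) / 46.2
cos(theta2) = 0.054545
theta2 = 86.8732 degrees


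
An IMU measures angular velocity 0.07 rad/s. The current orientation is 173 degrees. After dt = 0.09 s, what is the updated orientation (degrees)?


delta_theta = w * dt = 0.07 * 0.09 = 0.0063 rad
= 0.361 deg
theta_new = 173 + 0.361 = 173.361 deg


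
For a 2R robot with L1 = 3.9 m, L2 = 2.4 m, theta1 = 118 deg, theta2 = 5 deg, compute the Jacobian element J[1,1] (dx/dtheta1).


J[1,1] = -L1*sin(t1) - L2*sin(t1+t2)
= -3.9*sin(118) - 2.4*sin(123)
= -5.4563


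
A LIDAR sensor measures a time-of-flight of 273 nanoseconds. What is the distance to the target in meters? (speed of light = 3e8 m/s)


tof = 273 ns = 2.73e-07 s
dist = c * tof / 2
= 3e8 * 2.73e-07 / 2
= 40.95 m


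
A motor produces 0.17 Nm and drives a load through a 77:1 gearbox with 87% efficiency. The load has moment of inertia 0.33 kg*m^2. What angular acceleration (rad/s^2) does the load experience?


tau_out = tau_motor * N * eta
= 0.17 * 77 * 0.87 = 11.3883 Nm
alpha = tau_out / I = 11.3883 / 0.33
= 34.51 rad/s^2


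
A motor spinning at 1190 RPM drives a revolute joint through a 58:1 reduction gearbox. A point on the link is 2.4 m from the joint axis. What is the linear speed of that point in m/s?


omega_motor = 1190 * 2*pi/60 = 124.6165 rad/s
omega_joint = omega_motor / 58 = 2.1486 rad/s
v = omega_joint * r = 2.1486 * 2.4
= 5.1565 m/s


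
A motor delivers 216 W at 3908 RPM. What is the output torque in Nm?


omega = 3908 * 2*pi/60 = 409.2448 rad/s
tau = P / omega = 216 / 409.2448
= 0.5278 Nm


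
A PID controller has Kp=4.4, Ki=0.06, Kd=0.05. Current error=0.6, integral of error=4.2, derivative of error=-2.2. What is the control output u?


u = Kp*e + Ki*int(e) + Kd*de/dt
= 4.4*0.6 + 0.06*4.2 + 0.05*(-2.2)
= 2.64 + 0.252 + -0.11
= 2.782


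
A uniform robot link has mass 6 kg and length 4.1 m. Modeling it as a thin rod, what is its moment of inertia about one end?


I = (1/3) * m * L^2
= (1/3) * 6 * 4.1^2
= 0.333333 * 6 * 16.81
= 33.62 kg*m^2


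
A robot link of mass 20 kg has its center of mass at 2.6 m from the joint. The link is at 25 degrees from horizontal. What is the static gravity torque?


tau = m*g*L*cos(angle)
= 20 * 9.81 * 2.6 * cos(25 deg)
= 20 * 9.81 * 2.6 * 0.9063
= 462.3257 Nm


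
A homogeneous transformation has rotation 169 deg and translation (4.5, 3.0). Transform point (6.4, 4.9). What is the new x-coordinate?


x' = cos(theta)*px - sin(theta)*py + tx
= -0.9816*6.4 - 0.1908*4.9 + 4.5
= -2.7174


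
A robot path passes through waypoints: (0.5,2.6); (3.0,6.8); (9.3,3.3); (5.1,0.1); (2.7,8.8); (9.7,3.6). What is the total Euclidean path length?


Segment lengths:
  seg1 = sqrt((2.5)^2 + (4.2)^2) = 4.8877
  seg2 = sqrt((6.3)^2 + (-3.5)^2) = 7.2069
  seg3 = sqrt((-4.2)^2 + (-3.2)^2) = 5.2802
  seg4 = sqrt((-2.4)^2 + (8.7)^2) = 9.025
  seg5 = sqrt((7.0)^2 + (-5.2)^2) = 8.7201
Total = 35.1199


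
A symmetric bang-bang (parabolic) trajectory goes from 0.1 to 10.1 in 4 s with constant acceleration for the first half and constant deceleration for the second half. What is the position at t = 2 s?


Symmetric rest-to-rest: each phase covers (pf-p0)/2 in time T/2. 0.5*a*(T/2)^2 = (pf-p0)/2 => a = 4*(pf-p0)/T^2
a = 4*(10.1-0.1)/4^2 = 2.5
t = 2 is in the acceleration phase (t <= T/2).
p = p0 + 0.5*a*t^2 = 0.1 + 0.5*2.5*2^2
= 5.1


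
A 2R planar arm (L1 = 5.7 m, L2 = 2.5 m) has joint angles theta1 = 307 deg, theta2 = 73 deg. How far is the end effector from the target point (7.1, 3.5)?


End effector via forward kinematics:
x = L1*cos(t1) + L2*cos(t1+t2) = 5.7796
y = L1*sin(t1) + L2*sin(t1+t2) = -3.6972
Distance to target:
d = sqrt((7.1 - 5.7796)^2 + (3.5 - -3.6972)^2)
= sqrt(1.7435 + 51.7993)
= 7.3173 m


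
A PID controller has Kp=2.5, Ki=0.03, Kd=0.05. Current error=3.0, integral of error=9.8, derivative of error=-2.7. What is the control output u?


u = Kp*e + Ki*int(e) + Kd*de/dt
= 2.5*3.0 + 0.03*9.8 + 0.05*(-2.7)
= 7.5 + 0.294 + -0.135
= 7.659


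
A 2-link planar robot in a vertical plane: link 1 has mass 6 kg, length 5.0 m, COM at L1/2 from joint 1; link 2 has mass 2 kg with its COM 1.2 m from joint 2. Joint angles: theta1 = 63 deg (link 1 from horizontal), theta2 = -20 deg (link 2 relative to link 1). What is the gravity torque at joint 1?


Horizontal distance from joint 1 to link-1 COM:
  x_c1 = (L1/2)*cos(t1) = 2.5 * 0.454 = 1.135 m
Horizontal distance from joint 1 to link-2 COM:
  x_c2 = L1*cos(t1) + Lc2*cos(t1+t2)
       = 5.0*0.454 + 1.2*0.7314 = 3.1476 m
tau1 = m1*g*x_c1 + m2*g*x_c2
     = 6*9.81*1.135 + 2*9.81*3.1476
     = 66.8047 + 61.7555
     = 128.5602 Nm


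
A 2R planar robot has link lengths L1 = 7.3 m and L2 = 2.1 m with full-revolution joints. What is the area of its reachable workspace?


r_max = L1 + L2 = 9.4 m
r_min = |L1 - L2| = 5.2 m
Area = pi*(r_max^2 - r_min^2)
= pi*(88.36 - 27.04)
= pi * 61.32
= 192.6425 m^2


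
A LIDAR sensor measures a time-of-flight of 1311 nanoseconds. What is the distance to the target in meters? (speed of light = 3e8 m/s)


tof = 1311 ns = 1.311e-06 s
dist = c * tof / 2
= 3e8 * 1.311e-06 / 2
= 196.65 m


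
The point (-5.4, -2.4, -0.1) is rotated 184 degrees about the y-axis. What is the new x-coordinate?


Rotation about y-axis: x' = x*cos(theta) + z*sin(theta)
= -5.4 * -0.9976 + -0.1 * -0.0698
= 5.3938


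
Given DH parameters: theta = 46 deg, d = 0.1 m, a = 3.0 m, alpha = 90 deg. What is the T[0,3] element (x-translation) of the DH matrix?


T[0,3] = a * cos(theta)
= 3.0 * cos(46 deg)
= 3.0 * 0.6947
= 2.084


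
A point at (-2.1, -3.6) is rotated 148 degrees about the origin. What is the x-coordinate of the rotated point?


x' = x*cos(theta) - y*sin(theta)
cos(148 deg) = -0.848, sin(148 deg) = 0.5299
x' = -2.1 * -0.848 - -3.6 * 0.5299
= 1.7809 - -1.9077
= 3.6886


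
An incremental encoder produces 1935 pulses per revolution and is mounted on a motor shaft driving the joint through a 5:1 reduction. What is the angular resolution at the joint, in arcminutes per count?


counts per rev = 1935
effective counts at joint = 1935 * 5 = 9675
resolution = 360*60 / 9675
= 2.2326 arcmin/count


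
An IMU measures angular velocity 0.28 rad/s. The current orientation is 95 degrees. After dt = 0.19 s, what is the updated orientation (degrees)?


delta_theta = w * dt = 0.28 * 0.19 = 0.0532 rad
= 3.0481 deg
theta_new = 95 + 3.0481 = 98.0481 deg


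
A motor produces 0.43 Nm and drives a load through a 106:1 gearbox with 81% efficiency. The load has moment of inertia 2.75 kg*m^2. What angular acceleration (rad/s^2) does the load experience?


tau_out = tau_motor * N * eta
= 0.43 * 106 * 0.81 = 36.9198 Nm
alpha = tau_out / I = 36.9198 / 2.75
= 13.4254 rad/s^2


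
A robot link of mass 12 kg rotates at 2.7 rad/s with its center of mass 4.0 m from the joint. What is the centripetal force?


F = m * omega^2 * r
= 12 * 2.7^2 * 4.0
= 12 * 7.29 * 4.0
= 349.92 N


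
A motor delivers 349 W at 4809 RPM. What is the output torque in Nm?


omega = 4809 * 2*pi/60 = 503.5973 rad/s
tau = P / omega = 349 / 503.5973
= 0.693 Nm


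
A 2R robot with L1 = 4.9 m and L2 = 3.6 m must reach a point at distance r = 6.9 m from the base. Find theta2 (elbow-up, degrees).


cos(theta2) = (r^2 - L1^2 - L2^2) / (2*L1*L2)
cos(theta2) = (47.61 - 24.01 - 12.96) / 35.28
cos(theta2) = 0.301587
theta2 = 72.447 degrees


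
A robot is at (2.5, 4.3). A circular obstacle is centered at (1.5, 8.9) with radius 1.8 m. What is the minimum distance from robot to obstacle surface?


center_dist = sqrt((2.5-1.5)^2 + (4.3-8.9)^2)
= sqrt(1.0 + 21.16)
= 4.7074
min_dist = center_dist - radius = 4.7074 - 1.8 = 2.9074 m


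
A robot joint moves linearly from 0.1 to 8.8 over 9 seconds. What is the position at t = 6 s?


s = t/T = 6/9 = 0.6667
p(t) = p0 + (pf-p0)*s
= 0.1 + (8.8 - 0.1) * 0.6667
= 5.9


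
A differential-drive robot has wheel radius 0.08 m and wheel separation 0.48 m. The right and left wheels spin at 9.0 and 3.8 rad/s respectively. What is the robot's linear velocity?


vR = r*wR = 0.08*9.0 = 0.72 m/s
vL = r*wL = 0.08*3.8 = 0.304 m/s
v = (vR+vL)/2 = 0.512 m/s
omega = (vR-vL)/L = 0.8667 rad/s
linear velocity = 0.512 m/s


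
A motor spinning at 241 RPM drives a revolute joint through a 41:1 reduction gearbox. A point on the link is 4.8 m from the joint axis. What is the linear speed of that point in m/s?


omega_motor = 241 * 2*pi/60 = 25.2375 rad/s
omega_joint = omega_motor / 41 = 0.6155 rad/s
v = omega_joint * r = 0.6155 * 4.8
= 2.9546 m/s


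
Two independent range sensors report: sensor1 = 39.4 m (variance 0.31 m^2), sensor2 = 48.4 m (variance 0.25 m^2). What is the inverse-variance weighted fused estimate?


w1 = (1/var1) / (1/var1 + 1/var2)
   = 3.2258 / (3.2258 + 4.0) = 0.4464
w2 = 1 - w1 = 0.5536
fused = w1*s1 + w2*s2 = 17.5893 + 26.7929
= 44.3821 m


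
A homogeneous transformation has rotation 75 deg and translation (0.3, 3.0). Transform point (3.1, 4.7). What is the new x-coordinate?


x' = cos(theta)*px - sin(theta)*py + tx
= 0.2588*3.1 - 0.9659*4.7 + 0.3
= -3.4375


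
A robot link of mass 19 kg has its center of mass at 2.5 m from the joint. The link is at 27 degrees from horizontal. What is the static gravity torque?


tau = m*g*L*cos(angle)
= 19 * 9.81 * 2.5 * cos(27 deg)
= 19 * 9.81 * 2.5 * 0.891
= 415.1868 Nm


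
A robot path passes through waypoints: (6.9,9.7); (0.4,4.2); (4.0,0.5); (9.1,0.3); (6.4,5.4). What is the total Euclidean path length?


Segment lengths:
  seg1 = sqrt((-6.5)^2 + (-5.5)^2) = 8.5147
  seg2 = sqrt((3.6)^2 + (-3.7)^2) = 5.1624
  seg3 = sqrt((5.1)^2 + (-0.2)^2) = 5.1039
  seg4 = sqrt((-2.7)^2 + (5.1)^2) = 5.7706
Total = 24.5516


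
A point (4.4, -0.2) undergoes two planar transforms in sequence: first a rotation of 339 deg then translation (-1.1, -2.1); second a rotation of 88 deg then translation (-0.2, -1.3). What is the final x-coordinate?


After transform 1:
x1 = cos(339)*4.4 - sin(339)*-0.2 + -1.1 = 2.9361
y1 = sin(339)*4.4 + cos(339)*-0.2 + -2.1 = -3.8635
After transform 2:
x2 = cos(88)*2.9361 - sin(88)*-3.8635 + -0.2
= 3.7636


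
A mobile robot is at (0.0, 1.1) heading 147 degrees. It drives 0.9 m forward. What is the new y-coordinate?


y_new = y0 + d*sin(theta)
= 1.1 + 0.9*sin(147)
= 1.1 + 0.4902
= 1.5902


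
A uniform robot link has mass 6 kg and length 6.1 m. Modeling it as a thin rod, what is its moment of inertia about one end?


I = (1/3) * m * L^2
= (1/3) * 6 * 6.1^2
= 0.333333 * 6 * 37.21
= 74.42 kg*m^2


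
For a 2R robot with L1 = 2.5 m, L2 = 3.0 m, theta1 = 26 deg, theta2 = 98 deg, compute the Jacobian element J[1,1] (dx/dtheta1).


J[1,1] = -L1*sin(t1) - L2*sin(t1+t2)
= -2.5*sin(26) - 3.0*sin(124)
= -3.583


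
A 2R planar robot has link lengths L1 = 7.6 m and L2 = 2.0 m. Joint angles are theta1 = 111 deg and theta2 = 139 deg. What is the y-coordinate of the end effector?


Convert angles to radians: theta1 = 1.9373, theta2 = 2.426
y = L1*sin(theta1) + L2*sin(theta1+theta2)
y = 7.0952 + -1.8794
y = 5.2158


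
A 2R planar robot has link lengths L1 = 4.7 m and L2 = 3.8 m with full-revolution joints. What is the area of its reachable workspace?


r_max = L1 + L2 = 8.5 m
r_min = |L1 - L2| = 0.9 m
Area = pi*(r_max^2 - r_min^2)
= pi*(72.25 - 0.81)
= pi * 71.44
= 224.4354 m^2


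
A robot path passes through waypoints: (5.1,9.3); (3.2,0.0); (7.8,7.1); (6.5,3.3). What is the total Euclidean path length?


Segment lengths:
  seg1 = sqrt((-1.9)^2 + (-9.3)^2) = 9.4921
  seg2 = sqrt((4.6)^2 + (7.1)^2) = 8.4599
  seg3 = sqrt((-1.3)^2 + (-3.8)^2) = 4.0162
Total = 21.9682


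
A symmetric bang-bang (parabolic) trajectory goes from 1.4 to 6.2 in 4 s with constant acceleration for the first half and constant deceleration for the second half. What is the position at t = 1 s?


Symmetric rest-to-rest: each phase covers (pf-p0)/2 in time T/2. 0.5*a*(T/2)^2 = (pf-p0)/2 => a = 4*(pf-p0)/T^2
a = 4*(6.2-1.4)/4^2 = 1.2
t = 1 is in the acceleration phase (t <= T/2).
p = p0 + 0.5*a*t^2 = 1.4 + 0.5*1.2*1^2
= 2.0


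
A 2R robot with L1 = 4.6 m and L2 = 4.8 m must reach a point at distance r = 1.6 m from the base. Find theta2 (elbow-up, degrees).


cos(theta2) = (r^2 - L1^2 - L2^2) / (2*L1*L2)
cos(theta2) = (2.56 - 21.16 - 23.04) / 44.16
cos(theta2) = -0.942935
theta2 = 160.5504 degrees


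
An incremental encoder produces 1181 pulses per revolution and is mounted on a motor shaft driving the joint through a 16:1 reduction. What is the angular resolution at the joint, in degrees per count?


counts per rev = 1181
effective counts at joint = 1181 * 16 = 18896
resolution = 360 / 18896
= 0.0191 deg/count


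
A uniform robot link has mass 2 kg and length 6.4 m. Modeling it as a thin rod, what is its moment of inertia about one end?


I = (1/3) * m * L^2
= (1/3) * 2 * 6.4^2
= 0.333333 * 2 * 40.96
= 27.3067 kg*m^2


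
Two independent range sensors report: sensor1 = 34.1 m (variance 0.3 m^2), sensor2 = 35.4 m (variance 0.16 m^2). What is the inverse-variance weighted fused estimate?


w1 = (1/var1) / (1/var1 + 1/var2)
   = 3.3333 / (3.3333 + 6.25) = 0.3478
w2 = 1 - w1 = 0.6522
fused = w1*s1 + w2*s2 = 11.8609 + 23.087
= 34.9478 m


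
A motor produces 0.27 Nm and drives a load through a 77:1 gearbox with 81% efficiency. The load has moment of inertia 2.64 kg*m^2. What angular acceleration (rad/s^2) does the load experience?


tau_out = tau_motor * N * eta
= 0.27 * 77 * 0.81 = 16.8399 Nm
alpha = tau_out / I = 16.8399 / 2.64
= 6.3788 rad/s^2


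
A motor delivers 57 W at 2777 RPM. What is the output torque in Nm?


omega = 2777 * 2*pi/60 = 290.8068 rad/s
tau = P / omega = 57 / 290.8068
= 0.196 Nm


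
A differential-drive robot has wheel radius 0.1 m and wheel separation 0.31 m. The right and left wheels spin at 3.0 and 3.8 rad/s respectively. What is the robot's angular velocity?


vR = r*wR = 0.1*3.0 = 0.3 m/s
vL = r*wL = 0.1*3.8 = 0.38 m/s
v = (vR+vL)/2 = 0.34 m/s
omega = (vR-vL)/L = -0.2581 rad/s
angular velocity = -0.2581 rad/s


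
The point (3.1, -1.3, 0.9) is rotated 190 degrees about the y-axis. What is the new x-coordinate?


Rotation about y-axis: x' = x*cos(theta) + z*sin(theta)
= 3.1 * -0.9848 + 0.9 * -0.1736
= -3.2092


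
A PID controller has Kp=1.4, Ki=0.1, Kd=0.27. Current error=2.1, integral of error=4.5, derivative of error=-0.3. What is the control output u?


u = Kp*e + Ki*int(e) + Kd*de/dt
= 1.4*2.1 + 0.1*4.5 + 0.27*(-0.3)
= 2.94 + 0.45 + -0.081
= 3.309


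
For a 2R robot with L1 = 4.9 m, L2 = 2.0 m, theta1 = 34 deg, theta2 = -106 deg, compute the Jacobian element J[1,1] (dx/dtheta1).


J[1,1] = -L1*sin(t1) - L2*sin(t1+t2)
= -4.9*sin(34) - 2.0*sin(-72)
= -0.8379


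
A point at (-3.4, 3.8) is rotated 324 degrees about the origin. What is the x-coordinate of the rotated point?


x' = x*cos(theta) - y*sin(theta)
cos(324 deg) = 0.809, sin(324 deg) = -0.5878
x' = -3.4 * 0.809 - 3.8 * -0.5878
= -2.7507 - -2.2336
= -0.5171


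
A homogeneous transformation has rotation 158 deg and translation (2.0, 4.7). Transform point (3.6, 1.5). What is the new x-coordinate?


x' = cos(theta)*px - sin(theta)*py + tx
= -0.9272*3.6 - 0.3746*1.5 + 2.0
= -1.8998


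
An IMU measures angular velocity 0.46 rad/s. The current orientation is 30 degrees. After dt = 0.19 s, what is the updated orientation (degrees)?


delta_theta = w * dt = 0.46 * 0.19 = 0.0874 rad
= 5.0077 deg
theta_new = 30 + 5.0077 = 35.0077 deg


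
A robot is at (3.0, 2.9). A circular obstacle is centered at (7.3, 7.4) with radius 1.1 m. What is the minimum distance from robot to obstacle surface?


center_dist = sqrt((3.0-7.3)^2 + (2.9-7.4)^2)
= sqrt(18.49 + 20.25)
= 6.2241
min_dist = center_dist - radius = 6.2241 - 1.1 = 5.1241 m


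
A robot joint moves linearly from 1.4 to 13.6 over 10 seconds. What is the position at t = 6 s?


s = t/T = 6/10 = 0.6
p(t) = p0 + (pf-p0)*s
= 1.4 + (13.6 - 1.4) * 0.6
= 8.72


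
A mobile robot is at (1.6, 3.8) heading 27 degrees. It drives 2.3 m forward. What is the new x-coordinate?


x_new = x0 + d*cos(theta)
= 1.6 + 2.3*cos(27)
= 1.6 + 2.0493
= 3.6493


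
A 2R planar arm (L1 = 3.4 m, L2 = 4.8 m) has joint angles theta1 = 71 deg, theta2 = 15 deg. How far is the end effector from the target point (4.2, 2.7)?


End effector via forward kinematics:
x = L1*cos(t1) + L2*cos(t1+t2) = 1.4418
y = L1*sin(t1) + L2*sin(t1+t2) = 8.0031
Distance to target:
d = sqrt((4.2 - 1.4418)^2 + (2.7 - 8.0031)^2)
= sqrt(7.6079 + 28.1226)
= 5.9775 m


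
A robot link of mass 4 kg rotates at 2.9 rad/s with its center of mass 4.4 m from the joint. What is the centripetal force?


F = m * omega^2 * r
= 4 * 2.9^2 * 4.4
= 4 * 8.41 * 4.4
= 148.016 N


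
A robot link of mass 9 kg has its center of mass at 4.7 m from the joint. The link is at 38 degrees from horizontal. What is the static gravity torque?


tau = m*g*L*cos(angle)
= 9 * 9.81 * 4.7 * cos(38 deg)
= 9 * 9.81 * 4.7 * 0.788
= 326.9953 Nm


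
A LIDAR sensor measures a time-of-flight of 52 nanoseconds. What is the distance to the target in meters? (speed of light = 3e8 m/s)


tof = 52 ns = 5.2e-08 s
dist = c * tof / 2
= 3e8 * 5.2e-08 / 2
= 7.8 m


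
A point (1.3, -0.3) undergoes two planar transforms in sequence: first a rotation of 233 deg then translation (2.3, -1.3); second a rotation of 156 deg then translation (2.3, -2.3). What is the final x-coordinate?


After transform 1:
x1 = cos(233)*1.3 - sin(233)*-0.3 + 2.3 = 1.278
y1 = sin(233)*1.3 + cos(233)*-0.3 + -1.3 = -2.1577
After transform 2:
x2 = cos(156)*1.278 - sin(156)*-2.1577 + 2.3
= 2.0101


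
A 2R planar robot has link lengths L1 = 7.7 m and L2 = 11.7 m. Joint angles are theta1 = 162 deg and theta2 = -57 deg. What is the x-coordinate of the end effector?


Convert angles to radians: theta1 = 2.8274, theta2 = -0.9948
x = L1*cos(theta1) + L2*cos(theta1+theta2)
x = -7.3231 + -3.0282
x = -10.3513


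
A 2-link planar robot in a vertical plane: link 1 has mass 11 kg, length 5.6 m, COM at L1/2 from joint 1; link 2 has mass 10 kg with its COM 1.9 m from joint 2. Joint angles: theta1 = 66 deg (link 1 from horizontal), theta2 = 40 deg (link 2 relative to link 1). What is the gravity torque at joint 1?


Horizontal distance from joint 1 to link-1 COM:
  x_c1 = (L1/2)*cos(t1) = 2.8 * 0.4067 = 1.1389 m
Horizontal distance from joint 1 to link-2 COM:
  x_c2 = L1*cos(t1) + Lc2*cos(t1+t2)
       = 5.6*0.4067 + 1.9*-0.2756 = 1.754 m
tau1 = m1*g*x_c1 + m2*g*x_c2
     = 11*9.81*1.1389 + 10*9.81*1.754
     = 122.8947 + 172.0688
     = 294.9635 Nm


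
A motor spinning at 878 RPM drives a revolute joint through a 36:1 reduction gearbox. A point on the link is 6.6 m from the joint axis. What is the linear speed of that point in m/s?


omega_motor = 878 * 2*pi/60 = 91.9439 rad/s
omega_joint = omega_motor / 36 = 2.554 rad/s
v = omega_joint * r = 2.554 * 6.6
= 16.8564 m/s


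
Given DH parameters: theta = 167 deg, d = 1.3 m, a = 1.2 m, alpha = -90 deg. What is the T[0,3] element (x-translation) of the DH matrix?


T[0,3] = a * cos(theta)
= 1.2 * cos(167 deg)
= 1.2 * -0.9744
= -1.1692


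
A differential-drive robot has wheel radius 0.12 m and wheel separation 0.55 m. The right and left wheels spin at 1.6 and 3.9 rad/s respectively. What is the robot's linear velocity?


vR = r*wR = 0.12*1.6 = 0.192 m/s
vL = r*wL = 0.12*3.9 = 0.468 m/s
v = (vR+vL)/2 = 0.33 m/s
omega = (vR-vL)/L = -0.5018 rad/s
linear velocity = 0.33 m/s


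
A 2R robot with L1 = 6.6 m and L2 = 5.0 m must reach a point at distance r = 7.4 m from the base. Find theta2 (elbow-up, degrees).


cos(theta2) = (r^2 - L1^2 - L2^2) / (2*L1*L2)
cos(theta2) = (54.76 - 43.56 - 25.0) / 66.0
cos(theta2) = -0.209091
theta2 = 102.0691 degrees


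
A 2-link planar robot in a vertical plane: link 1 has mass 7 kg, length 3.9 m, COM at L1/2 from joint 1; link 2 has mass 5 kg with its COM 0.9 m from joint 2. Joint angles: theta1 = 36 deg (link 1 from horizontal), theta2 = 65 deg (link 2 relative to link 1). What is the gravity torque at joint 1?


Horizontal distance from joint 1 to link-1 COM:
  x_c1 = (L1/2)*cos(t1) = 1.95 * 0.809 = 1.5776 m
Horizontal distance from joint 1 to link-2 COM:
  x_c2 = L1*cos(t1) + Lc2*cos(t1+t2)
       = 3.9*0.809 + 0.9*-0.1908 = 2.9834 m
tau1 = m1*g*x_c1 + m2*g*x_c2
     = 7*9.81*1.5776 + 5*9.81*2.9834
     = 108.3326 + 146.3376
     = 254.6703 Nm


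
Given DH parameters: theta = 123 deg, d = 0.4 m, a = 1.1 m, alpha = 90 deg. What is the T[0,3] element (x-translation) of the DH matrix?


T[0,3] = a * cos(theta)
= 1.1 * cos(123 deg)
= 1.1 * -0.5446
= -0.5991


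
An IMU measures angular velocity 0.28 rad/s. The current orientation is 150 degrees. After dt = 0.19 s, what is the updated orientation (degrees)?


delta_theta = w * dt = 0.28 * 0.19 = 0.0532 rad
= 3.0481 deg
theta_new = 150 + 3.0481 = 153.0481 deg


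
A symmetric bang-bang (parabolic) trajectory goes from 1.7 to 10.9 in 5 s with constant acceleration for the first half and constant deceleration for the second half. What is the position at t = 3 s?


Symmetric rest-to-rest: each phase covers (pf-p0)/2 in time T/2. 0.5*a*(T/2)^2 = (pf-p0)/2 => a = 4*(pf-p0)/T^2
a = 4*(10.9-1.7)/5^2 = 1.472
t = 3 is in the deceleration phase (t > T/2).
p = pf - 0.5*a*(T-t)^2 = 10.9 - 0.5*1.472*2^2
= 7.956


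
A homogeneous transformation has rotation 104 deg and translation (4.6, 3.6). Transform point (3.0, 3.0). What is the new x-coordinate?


x' = cos(theta)*px - sin(theta)*py + tx
= -0.2419*3.0 - 0.9703*3.0 + 4.6
= 0.9633


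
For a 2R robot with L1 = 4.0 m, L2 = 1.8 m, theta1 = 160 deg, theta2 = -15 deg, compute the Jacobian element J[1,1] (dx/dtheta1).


J[1,1] = -L1*sin(t1) - L2*sin(t1+t2)
= -4.0*sin(160) - 1.8*sin(145)
= -2.4005


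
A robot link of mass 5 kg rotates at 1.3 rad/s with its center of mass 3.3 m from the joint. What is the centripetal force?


F = m * omega^2 * r
= 5 * 1.3^2 * 3.3
= 5 * 1.69 * 3.3
= 27.885 N


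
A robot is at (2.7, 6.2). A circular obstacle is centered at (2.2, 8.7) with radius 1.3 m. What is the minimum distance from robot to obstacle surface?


center_dist = sqrt((2.7-2.2)^2 + (6.2-8.7)^2)
= sqrt(0.25 + 6.25)
= 2.5495
min_dist = center_dist - radius = 2.5495 - 1.3 = 1.2495 m


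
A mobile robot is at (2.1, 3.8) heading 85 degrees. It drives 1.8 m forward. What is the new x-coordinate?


x_new = x0 + d*cos(theta)
= 2.1 + 1.8*cos(85)
= 2.1 + 0.1569
= 2.2569


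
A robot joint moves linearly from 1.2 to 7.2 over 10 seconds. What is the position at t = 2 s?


s = t/T = 2/10 = 0.2
p(t) = p0 + (pf-p0)*s
= 1.2 + (7.2 - 1.2) * 0.2
= 2.4


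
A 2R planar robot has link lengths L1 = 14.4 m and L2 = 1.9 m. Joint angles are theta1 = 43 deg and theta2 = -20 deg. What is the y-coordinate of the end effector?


Convert angles to radians: theta1 = 0.7505, theta2 = -0.3491
y = L1*sin(theta1) + L2*sin(theta1+theta2)
y = 9.8208 + 0.7424
y = 10.5632


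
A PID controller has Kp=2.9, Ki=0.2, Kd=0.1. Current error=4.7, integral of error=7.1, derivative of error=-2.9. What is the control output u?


u = Kp*e + Ki*int(e) + Kd*de/dt
= 2.9*4.7 + 0.2*7.1 + 0.1*(-2.9)
= 13.63 + 1.42 + -0.29
= 14.76


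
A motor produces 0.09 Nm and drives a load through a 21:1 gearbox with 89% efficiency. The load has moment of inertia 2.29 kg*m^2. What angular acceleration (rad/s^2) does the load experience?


tau_out = tau_motor * N * eta
= 0.09 * 21 * 0.89 = 1.6821 Nm
alpha = tau_out / I = 1.6821 / 2.29
= 0.7345 rad/s^2


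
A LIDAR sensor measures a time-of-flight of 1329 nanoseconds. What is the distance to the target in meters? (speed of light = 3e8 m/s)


tof = 1329 ns = 1.329e-06 s
dist = c * tof / 2
= 3e8 * 1.329e-06 / 2
= 199.35 m


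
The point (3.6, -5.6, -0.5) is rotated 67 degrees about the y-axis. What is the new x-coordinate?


Rotation about y-axis: x' = x*cos(theta) + z*sin(theta)
= 3.6 * 0.3907 + -0.5 * 0.9205
= 0.9464


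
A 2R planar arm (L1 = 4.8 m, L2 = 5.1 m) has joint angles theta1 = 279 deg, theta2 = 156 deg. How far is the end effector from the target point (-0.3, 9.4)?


End effector via forward kinematics:
x = L1*cos(t1) + L2*cos(t1+t2) = 2.0709
y = L1*sin(t1) + L2*sin(t1+t2) = 0.1853
Distance to target:
d = sqrt((-0.3 - 2.0709)^2 + (9.4 - 0.1853)^2)
= sqrt(5.621 + 84.9104)
= 9.5148 m


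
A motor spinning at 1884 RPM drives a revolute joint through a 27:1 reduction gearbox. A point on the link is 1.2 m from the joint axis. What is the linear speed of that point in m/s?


omega_motor = 1884 * 2*pi/60 = 197.292 rad/s
omega_joint = omega_motor / 27 = 7.3071 rad/s
v = omega_joint * r = 7.3071 * 1.2
= 8.7685 m/s


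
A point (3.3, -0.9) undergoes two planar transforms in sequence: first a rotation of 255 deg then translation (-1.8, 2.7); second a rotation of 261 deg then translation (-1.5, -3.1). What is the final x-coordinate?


After transform 1:
x1 = cos(255)*3.3 - sin(255)*-0.9 + -1.8 = -3.5234
y1 = sin(255)*3.3 + cos(255)*-0.9 + 2.7 = -0.2546
After transform 2:
x2 = cos(261)*-3.5234 - sin(261)*-0.2546 + -1.5
= -1.2003


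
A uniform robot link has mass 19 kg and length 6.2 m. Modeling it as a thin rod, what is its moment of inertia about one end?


I = (1/3) * m * L^2
= (1/3) * 19 * 6.2^2
= 0.333333 * 19 * 38.44
= 243.4533 kg*m^2


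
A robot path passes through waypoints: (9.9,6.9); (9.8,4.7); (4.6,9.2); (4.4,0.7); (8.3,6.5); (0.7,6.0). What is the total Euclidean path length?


Segment lengths:
  seg1 = sqrt((-0.1)^2 + (-2.2)^2) = 2.2023
  seg2 = sqrt((-5.2)^2 + (4.5)^2) = 6.8768
  seg3 = sqrt((-0.2)^2 + (-8.5)^2) = 8.5024
  seg4 = sqrt((3.9)^2 + (5.8)^2) = 6.9893
  seg5 = sqrt((-7.6)^2 + (-0.5)^2) = 7.6164
Total = 32.1871


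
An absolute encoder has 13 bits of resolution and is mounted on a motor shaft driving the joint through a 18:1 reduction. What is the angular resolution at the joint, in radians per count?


counts = 2^13 = 8192
effective counts at joint = 8192 * 18 = 147456
resolution = 2*pi / 147456
= 4.2611e-05 rad/count


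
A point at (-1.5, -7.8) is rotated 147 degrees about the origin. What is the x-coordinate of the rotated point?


x' = x*cos(theta) - y*sin(theta)
cos(147 deg) = -0.8387, sin(147 deg) = 0.5446
x' = -1.5 * -0.8387 - -7.8 * 0.5446
= 1.258 - -4.2482
= 5.5062


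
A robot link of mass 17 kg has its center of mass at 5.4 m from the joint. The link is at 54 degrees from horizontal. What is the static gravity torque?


tau = m*g*L*cos(angle)
= 17 * 9.81 * 5.4 * cos(54 deg)
= 17 * 9.81 * 5.4 * 0.5878
= 529.3347 Nm


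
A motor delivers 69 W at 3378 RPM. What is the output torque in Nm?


omega = 3378 * 2*pi/60 = 353.7433 rad/s
tau = P / omega = 69 / 353.7433
= 0.1951 Nm


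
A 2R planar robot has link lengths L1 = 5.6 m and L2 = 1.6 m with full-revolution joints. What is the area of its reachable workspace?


r_max = L1 + L2 = 7.2 m
r_min = |L1 - L2| = 4.0 m
Area = pi*(r_max^2 - r_min^2)
= pi*(51.84 - 16.0)
= pi * 35.84
= 112.5947 m^2


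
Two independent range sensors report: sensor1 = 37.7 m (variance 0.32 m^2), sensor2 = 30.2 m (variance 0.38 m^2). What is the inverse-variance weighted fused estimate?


w1 = (1/var1) / (1/var1 + 1/var2)
   = 3.125 / (3.125 + 2.6316) = 0.5429
w2 = 1 - w1 = 0.4571
fused = w1*s1 + w2*s2 = 20.4657 + 13.8057
= 34.2714 m


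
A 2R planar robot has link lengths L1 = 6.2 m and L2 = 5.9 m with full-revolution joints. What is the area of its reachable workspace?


r_max = L1 + L2 = 12.1 m
r_min = |L1 - L2| = 0.3 m
Area = pi*(r_max^2 - r_min^2)
= pi*(146.41 - 0.09)
= pi * 146.32
= 459.6778 m^2


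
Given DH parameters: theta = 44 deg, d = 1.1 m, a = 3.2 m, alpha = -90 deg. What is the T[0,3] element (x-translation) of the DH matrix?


T[0,3] = a * cos(theta)
= 3.2 * cos(44 deg)
= 3.2 * 0.7193
= 2.3019


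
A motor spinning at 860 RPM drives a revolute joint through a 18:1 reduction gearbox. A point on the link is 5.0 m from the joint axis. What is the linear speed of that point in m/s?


omega_motor = 860 * 2*pi/60 = 90.059 rad/s
omega_joint = omega_motor / 18 = 5.0033 rad/s
v = omega_joint * r = 5.0033 * 5.0
= 25.0164 m/s


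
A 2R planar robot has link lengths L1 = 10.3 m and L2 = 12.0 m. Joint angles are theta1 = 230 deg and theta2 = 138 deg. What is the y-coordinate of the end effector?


Convert angles to radians: theta1 = 4.0143, theta2 = 2.4086
y = L1*sin(theta1) + L2*sin(theta1+theta2)
y = -7.8903 + 1.6701
y = -6.2202


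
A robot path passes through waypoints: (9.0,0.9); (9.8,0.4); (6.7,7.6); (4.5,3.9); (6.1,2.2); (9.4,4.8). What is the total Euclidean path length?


Segment lengths:
  seg1 = sqrt((0.8)^2 + (-0.5)^2) = 0.9434
  seg2 = sqrt((-3.1)^2 + (7.2)^2) = 7.839
  seg3 = sqrt((-2.2)^2 + (-3.7)^2) = 4.3046
  seg4 = sqrt((1.6)^2 + (-1.7)^2) = 2.3345
  seg5 = sqrt((3.3)^2 + (2.6)^2) = 4.2012
Total = 19.6228


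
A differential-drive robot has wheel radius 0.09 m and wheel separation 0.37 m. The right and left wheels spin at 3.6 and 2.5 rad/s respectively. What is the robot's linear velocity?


vR = r*wR = 0.09*3.6 = 0.324 m/s
vL = r*wL = 0.09*2.5 = 0.225 m/s
v = (vR+vL)/2 = 0.2745 m/s
omega = (vR-vL)/L = 0.2676 rad/s
linear velocity = 0.2745 m/s


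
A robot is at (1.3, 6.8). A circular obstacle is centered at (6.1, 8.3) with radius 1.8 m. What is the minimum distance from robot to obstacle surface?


center_dist = sqrt((1.3-6.1)^2 + (6.8-8.3)^2)
= sqrt(23.04 + 2.25)
= 5.0289
min_dist = center_dist - radius = 5.0289 - 1.8 = 3.2289 m


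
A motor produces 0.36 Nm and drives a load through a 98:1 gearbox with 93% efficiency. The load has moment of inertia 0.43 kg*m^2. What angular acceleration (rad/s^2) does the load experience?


tau_out = tau_motor * N * eta
= 0.36 * 98 * 0.93 = 32.8104 Nm
alpha = tau_out / I = 32.8104 / 0.43
= 76.3033 rad/s^2


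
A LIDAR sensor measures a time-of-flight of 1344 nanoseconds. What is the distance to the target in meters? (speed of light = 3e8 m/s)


tof = 1344 ns = 1.344e-06 s
dist = c * tof / 2
= 3e8 * 1.344e-06 / 2
= 201.6 m


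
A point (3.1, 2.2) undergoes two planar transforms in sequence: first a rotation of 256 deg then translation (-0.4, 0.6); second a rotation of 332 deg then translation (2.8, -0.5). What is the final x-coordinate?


After transform 1:
x1 = cos(256)*3.1 - sin(256)*2.2 + -0.4 = 0.9847
y1 = sin(256)*3.1 + cos(256)*2.2 + 0.6 = -2.9401
After transform 2:
x2 = cos(332)*0.9847 - sin(332)*-2.9401 + 2.8
= 2.2891


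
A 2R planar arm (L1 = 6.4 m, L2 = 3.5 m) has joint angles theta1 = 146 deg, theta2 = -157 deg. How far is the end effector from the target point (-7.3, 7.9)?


End effector via forward kinematics:
x = L1*cos(t1) + L2*cos(t1+t2) = -1.8701
y = L1*sin(t1) + L2*sin(t1+t2) = 2.911
Distance to target:
d = sqrt((-7.3 - -1.8701)^2 + (7.9 - 2.911)^2)
= sqrt(29.4833 + 24.8901)
= 7.3738 m


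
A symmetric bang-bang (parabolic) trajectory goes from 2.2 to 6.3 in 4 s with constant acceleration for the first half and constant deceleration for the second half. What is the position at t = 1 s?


Symmetric rest-to-rest: each phase covers (pf-p0)/2 in time T/2. 0.5*a*(T/2)^2 = (pf-p0)/2 => a = 4*(pf-p0)/T^2
a = 4*(6.3-2.2)/4^2 = 1.025
t = 1 is in the acceleration phase (t <= T/2).
p = p0 + 0.5*a*t^2 = 2.2 + 0.5*1.025*1^2
= 2.7125


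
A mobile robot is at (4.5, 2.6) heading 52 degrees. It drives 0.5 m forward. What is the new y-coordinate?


y_new = y0 + d*sin(theta)
= 2.6 + 0.5*sin(52)
= 2.6 + 0.394
= 2.994


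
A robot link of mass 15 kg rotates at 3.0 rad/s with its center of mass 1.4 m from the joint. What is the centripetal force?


F = m * omega^2 * r
= 15 * 3.0^2 * 1.4
= 15 * 9.0 * 1.4
= 189.0 N


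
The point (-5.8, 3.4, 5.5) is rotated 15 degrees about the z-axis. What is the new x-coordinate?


Rotation about z-axis: x' = x*cos(theta) - y*sin(theta)
= -5.8 * 0.9659 - 3.4 * 0.2588
= -6.4824


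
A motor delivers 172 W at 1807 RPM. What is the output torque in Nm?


omega = 1807 * 2*pi/60 = 189.2286 rad/s
tau = P / omega = 172 / 189.2286
= 0.909 Nm


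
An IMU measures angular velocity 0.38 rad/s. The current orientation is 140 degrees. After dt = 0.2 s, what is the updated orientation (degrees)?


delta_theta = w * dt = 0.38 * 0.2 = 0.076 rad
= 4.3545 deg
theta_new = 140 + 4.3545 = 144.3545 deg


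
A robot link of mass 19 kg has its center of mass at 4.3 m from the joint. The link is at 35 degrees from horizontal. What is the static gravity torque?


tau = m*g*L*cos(angle)
= 19 * 9.81 * 4.3 * cos(35 deg)
= 19 * 9.81 * 4.3 * 0.8192
= 656.5315 Nm


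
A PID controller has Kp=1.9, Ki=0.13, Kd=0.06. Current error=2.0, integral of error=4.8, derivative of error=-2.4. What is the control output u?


u = Kp*e + Ki*int(e) + Kd*de/dt
= 1.9*2.0 + 0.13*4.8 + 0.06*(-2.4)
= 3.8 + 0.624 + -0.144
= 4.28


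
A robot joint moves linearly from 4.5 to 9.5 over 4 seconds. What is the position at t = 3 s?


s = t/T = 3/4 = 0.75
p(t) = p0 + (pf-p0)*s
= 4.5 + (9.5 - 4.5) * 0.75
= 8.25


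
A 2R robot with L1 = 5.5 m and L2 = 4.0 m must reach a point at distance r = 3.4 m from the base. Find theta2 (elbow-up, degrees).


cos(theta2) = (r^2 - L1^2 - L2^2) / (2*L1*L2)
cos(theta2) = (11.56 - 30.25 - 16.0) / 44.0
cos(theta2) = -0.788409
theta2 = 142.0371 degrees


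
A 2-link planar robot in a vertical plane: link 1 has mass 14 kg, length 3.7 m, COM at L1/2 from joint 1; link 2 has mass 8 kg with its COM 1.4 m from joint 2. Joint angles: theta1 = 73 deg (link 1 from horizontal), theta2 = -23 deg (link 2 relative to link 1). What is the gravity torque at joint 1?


Horizontal distance from joint 1 to link-1 COM:
  x_c1 = (L1/2)*cos(t1) = 1.85 * 0.2924 = 0.5409 m
Horizontal distance from joint 1 to link-2 COM:
  x_c2 = L1*cos(t1) + Lc2*cos(t1+t2)
       = 3.7*0.2924 + 1.4*0.6428 = 1.9817 m
tau1 = m1*g*x_c1 + m2*g*x_c2
     = 14*9.81*0.5409 + 8*9.81*1.9817
     = 74.2855 + 155.5221
     = 229.8076 Nm


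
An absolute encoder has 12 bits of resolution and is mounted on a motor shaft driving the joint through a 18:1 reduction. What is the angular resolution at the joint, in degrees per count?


counts = 2^12 = 4096
effective counts at joint = 4096 * 18 = 73728
resolution = 360 / 73728
= 0.0049 deg/count


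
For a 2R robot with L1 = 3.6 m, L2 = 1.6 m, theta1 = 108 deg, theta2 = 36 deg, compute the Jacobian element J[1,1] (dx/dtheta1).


J[1,1] = -L1*sin(t1) - L2*sin(t1+t2)
= -3.6*sin(108) - 1.6*sin(144)
= -4.3643


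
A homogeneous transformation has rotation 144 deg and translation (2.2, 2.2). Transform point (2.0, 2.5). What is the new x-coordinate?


x' = cos(theta)*px - sin(theta)*py + tx
= -0.809*2.0 - 0.5878*2.5 + 2.2
= -0.8875


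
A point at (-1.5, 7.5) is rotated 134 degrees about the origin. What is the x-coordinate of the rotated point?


x' = x*cos(theta) - y*sin(theta)
cos(134 deg) = -0.6947, sin(134 deg) = 0.7193
x' = -1.5 * -0.6947 - 7.5 * 0.7193
= 1.042 - 5.395
= -4.3531


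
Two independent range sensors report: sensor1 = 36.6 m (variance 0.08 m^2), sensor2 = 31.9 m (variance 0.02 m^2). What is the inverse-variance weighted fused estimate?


w1 = (1/var1) / (1/var1 + 1/var2)
   = 12.5 / (12.5 + 50.0) = 0.2
w2 = 1 - w1 = 0.8
fused = w1*s1 + w2*s2 = 7.32 + 25.52
= 32.84 m


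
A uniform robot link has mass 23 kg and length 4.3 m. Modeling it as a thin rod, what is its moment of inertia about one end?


I = (1/3) * m * L^2
= (1/3) * 23 * 4.3^2
= 0.333333 * 23 * 18.49
= 141.7567 kg*m^2


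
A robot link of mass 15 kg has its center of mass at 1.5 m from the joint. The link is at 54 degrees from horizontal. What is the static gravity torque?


tau = m*g*L*cos(angle)
= 15 * 9.81 * 1.5 * cos(54 deg)
= 15 * 9.81 * 1.5 * 0.5878
= 129.7389 Nm


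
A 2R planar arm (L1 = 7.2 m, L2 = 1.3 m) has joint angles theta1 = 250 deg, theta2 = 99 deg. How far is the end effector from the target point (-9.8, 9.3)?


End effector via forward kinematics:
x = L1*cos(t1) + L2*cos(t1+t2) = -1.1864
y = L1*sin(t1) + L2*sin(t1+t2) = -7.0138
Distance to target:
d = sqrt((-9.8 - -1.1864)^2 + (9.3 - -7.0138)^2)
= sqrt(74.1936 + 266.1413)
= 18.4482 m


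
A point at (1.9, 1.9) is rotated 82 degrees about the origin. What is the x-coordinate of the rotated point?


x' = x*cos(theta) - y*sin(theta)
cos(82 deg) = 0.1392, sin(82 deg) = 0.9903
x' = 1.9 * 0.1392 - 1.9 * 0.9903
= 0.2644 - 1.8815
= -1.6171


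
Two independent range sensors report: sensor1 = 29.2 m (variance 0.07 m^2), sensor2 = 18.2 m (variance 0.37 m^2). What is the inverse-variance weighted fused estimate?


w1 = (1/var1) / (1/var1 + 1/var2)
   = 14.2857 / (14.2857 + 2.7027) = 0.8409
w2 = 1 - w1 = 0.1591
fused = w1*s1 + w2*s2 = 24.5545 + 2.8955
= 27.45 m


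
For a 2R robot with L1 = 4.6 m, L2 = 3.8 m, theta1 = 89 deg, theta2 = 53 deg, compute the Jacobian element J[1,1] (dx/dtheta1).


J[1,1] = -L1*sin(t1) - L2*sin(t1+t2)
= -4.6*sin(89) - 3.8*sin(142)
= -6.9388


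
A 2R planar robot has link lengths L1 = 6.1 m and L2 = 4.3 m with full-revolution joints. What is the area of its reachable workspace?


r_max = L1 + L2 = 10.4 m
r_min = |L1 - L2| = 1.8 m
Area = pi*(r_max^2 - r_min^2)
= pi*(108.16 - 3.24)
= pi * 104.92
= 329.6159 m^2


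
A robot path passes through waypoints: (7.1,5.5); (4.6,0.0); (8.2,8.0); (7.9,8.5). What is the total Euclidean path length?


Segment lengths:
  seg1 = sqrt((-2.5)^2 + (-5.5)^2) = 6.0415
  seg2 = sqrt((3.6)^2 + (8.0)^2) = 8.7727
  seg3 = sqrt((-0.3)^2 + (0.5)^2) = 0.5831
Total = 15.3973


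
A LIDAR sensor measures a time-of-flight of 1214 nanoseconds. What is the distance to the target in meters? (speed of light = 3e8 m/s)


tof = 1214 ns = 1.214e-06 s
dist = c * tof / 2
= 3e8 * 1.214e-06 / 2
= 182.1 m


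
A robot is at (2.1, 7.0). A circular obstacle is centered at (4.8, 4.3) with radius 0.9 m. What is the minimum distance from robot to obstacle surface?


center_dist = sqrt((2.1-4.8)^2 + (7.0-4.3)^2)
= sqrt(7.29 + 7.29)
= 3.8184
min_dist = center_dist - radius = 3.8184 - 0.9 = 2.9184 m
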